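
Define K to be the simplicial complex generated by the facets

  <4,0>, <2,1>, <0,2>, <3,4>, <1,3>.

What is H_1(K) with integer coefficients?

Take the total order 0 < 1 < 2 < 3 < 4 on the vertex set. Then K (dimension 1) consists of the simplices:

  0-simplices (5): [0], [1], [2], [3], [4]
  1-simplices (5): [0,2], [0,4], [1,2], [1,3], [3,4]

Hence C_0 ≅ Z^5, C_1 ≅ Z^5.

∂_1: C_1 → C_0 is given by ∂[p,q] = [q] − [p].
The 5×5 boundary matrix has rank 4 and Smith normal form diag(1,1,1,1).

Computing H_k = (kernel of ∂_k) / (image of ∂_{k+1}):

  H_1: rank ker ∂_1 − rank ∂_2 = (5 − 4) − 0 = 1, and there is no ∂_2, so H_1 ≅ Z.

H_1 = Z.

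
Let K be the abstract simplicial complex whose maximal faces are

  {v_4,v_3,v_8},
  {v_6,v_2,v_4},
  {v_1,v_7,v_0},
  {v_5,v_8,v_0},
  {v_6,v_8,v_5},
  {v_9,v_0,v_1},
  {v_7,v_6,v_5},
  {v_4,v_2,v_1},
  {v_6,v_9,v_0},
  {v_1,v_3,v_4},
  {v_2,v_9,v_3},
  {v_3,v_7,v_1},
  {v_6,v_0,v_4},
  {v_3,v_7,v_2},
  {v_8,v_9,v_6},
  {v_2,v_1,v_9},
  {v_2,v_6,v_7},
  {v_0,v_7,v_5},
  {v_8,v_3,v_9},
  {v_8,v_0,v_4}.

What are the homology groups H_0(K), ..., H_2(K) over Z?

K has 10 vertices, 30 edges, 20 triangles.
rank ∂_0 = 0, rank ∂_1 = 9 ⇒ b_0 = 10 − 0 − 9 = 1; all invariant factors of ∂_1 are 1 so no torsion. So H_0 ≅ Z.
rank ∂_1 = 9, rank ∂_2 = 20 ⇒ b_1 = 30 − 9 − 20 = 1; ∂_2 has invariant factor(s) [2] giving torsion. So H_1 ≅ Z ⊕ Z_2.
rank ∂_2 = 20, rank ∂_3 = 0 ⇒ b_2 = 20 − 20 − 0 = 0. So H_2 ≅ 0.

H_0 = Z,  H_1 = Z ⊕ Z_2,  H_2 = 0.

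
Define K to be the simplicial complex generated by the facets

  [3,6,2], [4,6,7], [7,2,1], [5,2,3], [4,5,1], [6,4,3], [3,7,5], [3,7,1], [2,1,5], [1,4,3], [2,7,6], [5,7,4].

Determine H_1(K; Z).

H_1 = Z/2.

Take the total order 1 < 2 < 3 < 4 < 5 < 6 < 7 on the vertex set. Then K (dimension 2) consists of the simplices:

  0-simplices (7): [1], [2], [3], [4], [5], [6], [7]
  1-simplices (18): [1,2], [1,3], [1,4], [1,5], [1,7], [2,3], [2,5], [2,6], [2,7], [3,4], [3,5], [3,6], [3,7], [4,5], [4,6], [4,7], [5,7], [6,7]
  2-simplices (12): [1,2,5], [1,2,7], [1,3,4], [1,3,7], [1,4,5], [2,3,5], [2,3,6], [2,6,7], [3,4,6], [3,5,7], [4,5,7], [4,6,7]

Hence C_0 ≅ Z^7, C_1 ≅ Z^18, C_2 ≅ Z^12.

The boundary map ∂_1: C_1 → C_0 sends each edge [p,q] (with p < q) to q − p. For instance
  ∂[5,7] = [7] − [5].
As a 7×18 matrix over Z this has rank 6, with invariant factors (1,1,1,1,1,1).

Boundary ∂_2: C_2 → C_1 sends each 2-simplex [p,q,r] to [q,r] − [p,r] + [p,q]. For instance
  ∂[1,2,5] = [2,5] − [1,5] + [1,2],
  ∂[3,5,7] = [5,7] − [3,7] + [3,5].
This gives a 18×12 integer matrix of rank 12; reducing to Smith normal form yields diagonal entries (1,1,1,1,1,1,1,1,1,1,1,2).

Computing H_k = (kernel of ∂_k) / (image of ∂_{k+1}):

  H_1: rank ker ∂_1 − rank ∂_2 = (18 − 6) − 12 = 0, and ∂_2 has invariant factor 2 > 1, so H_1 = Z/2.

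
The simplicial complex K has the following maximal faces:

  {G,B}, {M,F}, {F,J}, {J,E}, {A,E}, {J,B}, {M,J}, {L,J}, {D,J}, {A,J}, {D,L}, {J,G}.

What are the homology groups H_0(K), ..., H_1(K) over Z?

Order the vertices as A < B < D < E < F < G < J < L < M. Listing each simplex with vertices in this order, K has dimension 1 with simplices:

  0-simplices (9): A, B, D, E, F, G, J, L, M
  1-simplices (12): AE, AJ, BG, BJ, DJ, DL, EJ, FJ, FM, GJ, JL, JM

Hence C_0 ≅ Z^9, C_1 ≅ Z^12.

The boundary map ∂_1: C_1 → C_0 is given by ∂[p,q] = [q] − [p]. For instance
  ∂JL = L − J.
As a 9×12 matrix over Z this has rank 8, with invariant factors (1,1,1,1,1,1,1,1).

From H_k ≅ ker(∂_k) / im(∂_{k+1}) we obtain:

  H_0: rank C_0 − rank ∂_1 = 9 − 8 = 1, and the invariant factors of ∂_1 are all 1, so H_0 ≅ Z.
  H_1: rank ker ∂_1 − rank ∂_2 = (12 − 8) − 0 = 4, and there is no ∂_2, so H_1 ≅ Z^4.

H_0 ≅ Z,  H_1 ≅ Z^4.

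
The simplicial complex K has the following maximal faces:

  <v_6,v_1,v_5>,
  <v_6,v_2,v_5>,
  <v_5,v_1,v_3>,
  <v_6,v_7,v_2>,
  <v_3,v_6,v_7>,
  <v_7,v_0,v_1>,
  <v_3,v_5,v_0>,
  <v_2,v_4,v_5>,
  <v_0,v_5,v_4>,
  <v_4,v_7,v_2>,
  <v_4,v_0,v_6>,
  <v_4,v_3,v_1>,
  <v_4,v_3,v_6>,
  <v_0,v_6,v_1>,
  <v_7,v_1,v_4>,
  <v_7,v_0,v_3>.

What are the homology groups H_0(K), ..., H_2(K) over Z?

H_0 ≅ Z,  H_1 ≅ Z^2,  H_2 ≅ Z.

We work with the vertex ordering v_0 < v_1 < v_2 < v_3 < v_4 < v_5 < v_6 < v_7. The simplices of K, each written with vertices in increasing order, are:

  0-simplices (8): [v_0], [v_1], [v_2], [v_3], [v_4], [v_5], [v_6], [v_7]
  1-simplices (24): (24 of them)
  2-simplices (16): (16 of them)

giving chain groups C_0 ≅ Z^8, C_1 ≅ Z^24, C_2 ≅ Z^16.

The boundary map ∂_1: C_1 → C_0 sends each edge [p,q] (with p < q) to q − p.
The 8×24 boundary matrix has rank 7 and Smith normal form diag(1,1,1,1,1,1,1).

∂_2: C_2 → C_1 sends each 2-simplex [p,q,r] to [q,r] − [p,r] + [p,q]. For instance
  ∂[v_0,v_1,v_7] = [v_1,v_7] − [v_0,v_7] + [v_0,v_1],
  ∂[v_1,v_5,v_6] = [v_5,v_6] − [v_1,v_6] + [v_1,v_5].
The resulting 24×16 matrix has rank 15, and its Smith normal form has invariant factors (1,1,1,1,1,1,1,1,1,1,1,1,1,1,1).

Reading off H_k = ker ∂_k / im ∂_{k+1}:

  H_0: rank C_0 − rank ∂_1 = 8 − 7 = 1, and the invariant factors of ∂_1 are all 1, so H_0 = Z.
  H_1: rank ker ∂_1 − rank ∂_2 = (24 − 7) − 15 = 2, and the invariant factors of ∂_2 are all 1, so H_1 = Z^2.
  H_2: rank ker ∂_2 − rank ∂_3 = (16 − 15) − 0 = 1, and there is no ∂_3, so H_2 = Z.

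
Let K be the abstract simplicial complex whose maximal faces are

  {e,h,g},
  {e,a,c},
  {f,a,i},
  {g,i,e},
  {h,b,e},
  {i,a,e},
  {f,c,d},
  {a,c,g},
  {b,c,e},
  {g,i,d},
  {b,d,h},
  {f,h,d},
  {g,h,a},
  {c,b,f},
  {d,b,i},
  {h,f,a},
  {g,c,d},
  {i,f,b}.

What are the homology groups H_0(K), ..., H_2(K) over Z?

H_0 ≅ Z,  H_1 ≅ Z ⊕ Z/2,  H_2 = 0.

We work with the vertex ordering a < b < c < d < e < f < g < h < i. The simplices of K, each written with vertices in increasing order, are:

  0-simplices (9): a, b, c, d, e, f, g, h, i
  1-simplices (27): ac, ae, af, ag, ah, ai, bc, bd, be, bf, bh, bi, cd, ce, cf, cg, df, dg, dh, di, eg, eh, ei, fh, fi, gh, gi
  2-simplices (18): ace, acg, aei, afh, afi, agh, bce, bcf, bdh, bdi, beh, bfi, cdf, cdg, dfh, dgi, egh, egi

giving chain groups C_0 ≅ Z^9, C_1 ≅ Z^27, C_2 ≅ Z^18.

Boundary ∂_1: C_1 → C_0 maps an edge to its endpoints' difference, ∂[p,q] = q − p.
The 9×27 boundary matrix has rank 8 and Smith normal form diag(1,1,1,1,1,1,1,1).

∂_2: C_2 → C_1 acts by ∂[p,q,r] = [q,r] − [p,r] + [p,q]. For instance
  ∂dgi = gi − di + dg,
  ∂cdf = df − cf + cd.
This gives a 27×18 integer matrix of rank 18; reducing to Smith normal form yields diagonal entries (1,1,1,1,1,1,1,1,1,1,1,1,1,1,1,1,1,2).

From H_k ≅ ker(∂_k) / im(∂_{k+1}) we obtain:

  H_0: rank C_0 − rank ∂_1 = 9 − 8 = 1, and the invariant factors of ∂_1 are all 1, so H_0 = Z.
  H_1: rank ker ∂_1 − rank ∂_2 = (27 − 8) − 18 = 1, and ∂_2 has invariant factor 2 > 1, so H_1 = Z ⊕ Z/2.
  H_2: rank ker ∂_2 − rank ∂_3 = (18 − 18) − 0 = 0, and there is no ∂_3, so H_2 = 0.

As a check, the Euler characteristic is 9 − 27 + 18 = 0, which agrees with 1 − 1 + 0 = 0.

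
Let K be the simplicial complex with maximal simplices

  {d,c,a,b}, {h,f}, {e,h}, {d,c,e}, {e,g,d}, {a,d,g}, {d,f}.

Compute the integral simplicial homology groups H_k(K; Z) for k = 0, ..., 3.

Take the total order a < b < c < d < e < f < g < h on the vertex set. Then K (dimension 3) consists of the simplices:

  0-simplices (8): a, b, c, d, e, f, g, h
  1-simplices (14): ab, ac, ad, ag, bc, bd, cd, ce, de, df, dg, eg, eh, fh
  2-simplices (7): abc, abd, acd, adg, bcd, cde, deg
  3-simplices (1): abcd

so the chain groups are C_0 ≅ Z^8, C_1 ≅ Z^14, C_2 ≅ Z^7, C_3 ≅ Z^1.

∂_1: C_1 → C_0 maps an edge to its endpoints' difference, ∂[p,q] = q − p.
The resulting 8×14 matrix has rank 7, and its Smith normal form has invariant factors (1,1,1,1,1,1,1).

The boundary map ∂_2: C_2 → C_1 acts by ∂[p,q,r] = [q,r] − [p,r] + [p,q]. For instance
  ∂abd = bd − ad + ab,
  ∂abc = bc − ac + ab.
The 14×7 boundary matrix has rank 6 and Smith normal form diag(1,1,1,1,1,1).

Boundary ∂_3: C_3 → C_2 sends each 3-simplex σ to the alternating sum Σ_i (−1)^i (σ with its i-th vertex removed). For instance
  ∂abcd = bcd − acd + abd − abc.
The resulting 7×1 matrix has rank 1, and its Smith normal form has invariant factors (1).

Reading off H_k = ker ∂_k / im ∂_{k+1}:

  H_0: rank C_0 − rank ∂_1 = 8 − 7 = 1, and the invariant factors of ∂_1 are all 1, so H_0 ≅ Z.
  H_1: rank ker ∂_1 − rank ∂_2 = (14 − 7) − 6 = 1, and the invariant factors of ∂_2 are all 1, so H_1 ≅ Z.
  H_2: rank ker ∂_2 − rank ∂_3 = (7 − 6) − 1 = 0, and the invariant factors of ∂_3 are all 1, so H_2 ≅ 0.
  H_3: rank ker ∂_3 − rank ∂_4 = (1 − 1) − 0 = 0, and there is no ∂_4, so H_3 ≅ 0.

As a check, the Euler characteristic is 8 − 14 + 7 − 1 = 0, which agrees with 1 − 1 + 0 − 0 = 0.

H_0 = Z,  H_1 = Z,  H_2 = 0,  H_3 = 0.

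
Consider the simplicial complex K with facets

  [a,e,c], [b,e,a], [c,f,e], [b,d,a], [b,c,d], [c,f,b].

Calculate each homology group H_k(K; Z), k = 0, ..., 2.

Take the total order a < b < c < d < e < f on the vertex set. Then K (dimension 2) consists of the simplices:

  0-simplices (6): a, b, c, d, e, f
  1-simplices (12): ab, ac, ad, ae, bc, bd, be, bf, cd, ce, cf, ef
  2-simplices (6): abd, abe, ace, bcd, bcf, cef

Hence C_0 ≅ Z^6, C_1 ≅ Z^12, C_2 ≅ Z^6.

∂_1: C_1 → C_0 is given by ∂[p,q] = [q] − [p].
As a 6×12 matrix over Z this has rank 5, with invariant factors (1,1,1,1,1).

The boundary map ∂_2: C_2 → C_1 acts by ∂[p,q,r] = [q,r] − [p,r] + [p,q]. For instance
  ∂abe = be − ae + ab,
  ∂abd = bd − ad + ab.
As a 12×6 matrix over Z this has rank 6, with invariant factors (1,1,1,1,1,1).

Reading off H_k = ker ∂_k / im ∂_{k+1}:

  H_0: rank C_0 − rank ∂_1 = 6 − 5 = 1, and the invariant factors of ∂_1 are all 1, so H_0 = Z.
  H_1: rank ker ∂_1 − rank ∂_2 = (12 − 5) − 6 = 1, and the invariant factors of ∂_2 are all 1, so H_1 = Z.
  H_2: rank ker ∂_2 − rank ∂_3 = (6 − 6) − 0 = 0, and there is no ∂_3, so H_2 = 0.

As a check, the Euler characteristic is 6 − 12 + 6 = 0, which agrees with 1 − 1 + 0 = 0.

H_0 = Z,  H_1 = Z,  H_2 = 0.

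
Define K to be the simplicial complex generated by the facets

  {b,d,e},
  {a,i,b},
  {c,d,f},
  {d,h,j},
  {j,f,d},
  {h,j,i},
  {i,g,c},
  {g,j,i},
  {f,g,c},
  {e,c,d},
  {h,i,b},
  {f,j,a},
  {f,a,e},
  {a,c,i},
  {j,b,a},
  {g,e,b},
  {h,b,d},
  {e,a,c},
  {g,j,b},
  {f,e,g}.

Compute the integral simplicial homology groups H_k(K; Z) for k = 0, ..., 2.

H_0 = Z,  H_1 = Z ⊕ Z_2,  H_2 = 0.

K has 10 vertices, 30 edges, 20 triangles.
rank ∂_0 = 0, rank ∂_1 = 9 ⇒ b_0 = 10 − 0 − 9 = 1; all invariant factors of ∂_1 are 1 so no torsion. So H_0 = Z.
rank ∂_1 = 9, rank ∂_2 = 20 ⇒ b_1 = 30 − 9 − 20 = 1; ∂_2 has invariant factor(s) [2] giving torsion. So H_1 = Z ⊕ Z_2.
rank ∂_2 = 20, rank ∂_3 = 0 ⇒ b_2 = 20 − 20 − 0 = 0. So H_2 = 0.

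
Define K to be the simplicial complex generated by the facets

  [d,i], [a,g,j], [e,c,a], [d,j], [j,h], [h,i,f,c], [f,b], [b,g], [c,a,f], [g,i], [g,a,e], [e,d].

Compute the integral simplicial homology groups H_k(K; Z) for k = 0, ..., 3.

K has 10 vertices, 21 edges, 8 triangles, 1 3-simplex.
rank ∂_0 = 0, rank ∂_1 = 9 ⇒ b_0 = 10 − 0 − 9 = 1; all invariant factors of ∂_1 are 1 so no torsion. So H_0 = Z.
rank ∂_1 = 9, rank ∂_2 = 7 ⇒ b_1 = 21 − 9 − 7 = 5; all invariant factors of ∂_2 are 1 so no torsion. So H_1 = Z^5.
rank ∂_2 = 7, rank ∂_3 = 1 ⇒ b_2 = 8 − 7 − 1 = 0; all invariant factors of ∂_3 are 1 so no torsion. So H_2 = 0.
rank ∂_3 = 1, rank ∂_4 = 0 ⇒ b_3 = 1 − 1 − 0 = 0. So H_3 = 0.

H_0 = Z,  H_1 = Z^5,  H_2 = 0,  H_3 = 0.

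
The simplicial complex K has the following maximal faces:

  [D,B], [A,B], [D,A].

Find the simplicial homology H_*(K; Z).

Fix the vertex order A < B < D and write every simplex with vertices in increasing order. Then dim K = 1 and the simplices of K are:

  0-simplices (3): A, B, D
  1-simplices (3): AB, AD, BD

so the chain groups are C_0 ≅ Z^3, C_1 ≅ Z^3.

∂_1: C_1 → C_0 maps an edge to its endpoints' difference, ∂[p,q] = q − p. For instance
  ∂AD = D − A.
The resulting 3×3 matrix has rank 2, and its Smith normal form has invariant factors (1,1).

From H_k ≅ ker(∂_k) / im(∂_{k+1}) we obtain:

  H_0: rank C_0 − rank ∂_1 = 3 − 2 = 1, and the invariant factors of ∂_1 are all 1, so H_0 = Z.
  H_1: rank ker ∂_1 − rank ∂_2 = (3 − 2) − 0 = 1, and there is no ∂_2, so H_1 = Z.

As a check, the Euler characteristic is 3 − 3 = 0, which agrees with 1 − 1 = 0.

H_0 = Z,  H_1 = Z.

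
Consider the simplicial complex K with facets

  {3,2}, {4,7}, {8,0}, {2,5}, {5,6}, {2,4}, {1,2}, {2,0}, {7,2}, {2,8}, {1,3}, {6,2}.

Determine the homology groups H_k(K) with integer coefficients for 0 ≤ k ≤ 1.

Fix the vertex order 0 < 1 < 2 < 3 < 4 < 5 < 6 < 7 < 8 and write every simplex with vertices in increasing order. Then dim K = 1 and the simplices of K are:

  0-simplices (9): [0], [1], [2], [3], [4], [5], [6], [7], [8]
  1-simplices (12): [0,2], [0,8], [1,2], [1,3], [2,3], [2,4], [2,5], [2,6], [2,7], [2,8], [4,7], [5,6]

giving chain groups C_0 ≅ Z^9, C_1 ≅ Z^12.

Boundary ∂_1: C_1 → C_0 sends each edge [p,q] (with p < q) to q − p.
This gives a 9×12 integer matrix of rank 8; reducing to Smith normal form yields diagonal entries (1,1,1,1,1,1,1,1).

Computing H_k = (kernel of ∂_k) / (image of ∂_{k+1}):

  H_0: rank C_0 − rank ∂_1 = 9 − 8 = 1, and the invariant factors of ∂_1 are all 1, so H_0 ≅ Z.
  H_1: rank ker ∂_1 − rank ∂_2 = (12 − 8) − 0 = 4, and there is no ∂_2, so H_1 ≅ Z^4.

As a check, the Euler characteristic is 9 − 12 = -3, which agrees with 1 − 4 = -3.

H_0 = Z,  H_1 = Z^4.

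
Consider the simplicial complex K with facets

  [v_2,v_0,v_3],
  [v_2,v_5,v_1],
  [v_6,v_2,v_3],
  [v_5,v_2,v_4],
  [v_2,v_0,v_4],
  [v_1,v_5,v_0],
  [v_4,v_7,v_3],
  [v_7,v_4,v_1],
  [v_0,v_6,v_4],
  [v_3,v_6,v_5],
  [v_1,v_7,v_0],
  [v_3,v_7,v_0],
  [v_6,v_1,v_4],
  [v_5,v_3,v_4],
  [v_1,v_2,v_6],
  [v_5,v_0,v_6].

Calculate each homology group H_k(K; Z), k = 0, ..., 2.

Take the total order v_0 < v_1 < v_2 < v_3 < v_4 < v_5 < v_6 < v_7 on the vertex set. Then K (dimension 2) consists of the simplices:

  0-simplices (8): [v_0], [v_1], [v_2], [v_3], [v_4], [v_5], [v_6], [v_7]
  1-simplices (24): (24 of them)
  2-simplices (16): (16 of them)

so the chain groups are C_0 ≅ Z^8, C_1 ≅ Z^24, C_2 ≅ Z^16.

The boundary map ∂_1: C_1 → C_0 sends each edge [p,q] (with p < q) to q − p. For instance
  ∂[v_3,v_5] = [v_5] − [v_3].
The 8×24 boundary matrix has rank 7 and Smith normal form diag(1,1,1,1,1,1,1).

Boundary ∂_2: C_2 → C_1 maps a triangle to the signed sum of its edges. For instance
  ∂[v_0,v_4,v_6] = [v_4,v_6] − [v_0,v_6] + [v_0,v_4],
  ∂[v_0,v_2,v_4] = [v_2,v_4] − [v_0,v_4] + [v_0,v_2].
This gives a 24×16 integer matrix of rank 15; reducing to Smith normal form yields diagonal entries (1,1,1,1,1,1,1,1,1,1,1,1,1,1,1).

Computing H_k = (kernel of ∂_k) / (image of ∂_{k+1}):

  H_0: rank C_0 − rank ∂_1 = 8 − 7 = 1, and the invariant factors of ∂_1 are all 1, so H_0 = Z.
  H_1: rank ker ∂_1 − rank ∂_2 = (24 − 7) − 15 = 2, and the invariant factors of ∂_2 are all 1, so H_1 = Z^2.
  H_2: rank ker ∂_2 − rank ∂_3 = (16 − 15) − 0 = 1, and there is no ∂_3, so H_2 = Z.

H_0 = Z,  H_1 = Z^2,  H_2 = Z.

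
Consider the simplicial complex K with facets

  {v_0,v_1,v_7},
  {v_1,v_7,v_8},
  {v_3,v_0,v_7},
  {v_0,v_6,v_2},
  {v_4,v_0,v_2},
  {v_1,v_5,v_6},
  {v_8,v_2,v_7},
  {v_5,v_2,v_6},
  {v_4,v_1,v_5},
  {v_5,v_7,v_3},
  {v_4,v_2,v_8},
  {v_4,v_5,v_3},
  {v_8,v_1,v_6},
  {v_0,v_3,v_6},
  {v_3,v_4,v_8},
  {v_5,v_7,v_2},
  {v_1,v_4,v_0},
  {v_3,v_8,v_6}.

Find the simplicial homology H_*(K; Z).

H_0 = Z,  H_1 = Z^2,  H_2 = Z.

Order the vertices as v_0 < v_1 < v_2 < v_3 < v_4 < v_5 < v_6 < v_7 < v_8. Listing each simplex with vertices in this order, K has dimension 2 with simplices:

  0-simplices (9): [v_0], [v_1], [v_2], [v_3], [v_4], [v_5], [v_6], [v_7], [v_8]
  1-simplices (27): (27 of them)
  2-simplices (18): (18 of them)

giving chain groups C_0 ≅ Z^9, C_1 ≅ Z^27, C_2 ≅ Z^18.

∂_1: C_1 → C_0 maps an edge to its endpoints' difference, ∂[p,q] = q − p. For instance
  ∂[v_2,v_7] = [v_7] − [v_2].
The 9×27 boundary matrix has rank 8 and Smith normal form diag(1,1,1,1,1,1,1,1).

Boundary ∂_2: C_2 → C_1 maps a triangle to the signed sum of its edges. For instance
  ∂[v_3,v_4,v_8] = [v_4,v_8] − [v_3,v_8] + [v_3,v_4],
  ∂[v_1,v_7,v_8] = [v_7,v_8] − [v_1,v_8] + [v_1,v_7].
The resulting 27×18 matrix has rank 17, and its Smith normal form has invariant factors (1,1,1,1,1,1,1,1,1,1,1,1,1,1,1,1,1).

Computing H_k = (kernel of ∂_k) / (image of ∂_{k+1}):

  H_0: rank C_0 − rank ∂_1 = 9 − 8 = 1, and the invariant factors of ∂_1 are all 1, so H_0 ≅ Z.
  H_1: rank ker ∂_1 − rank ∂_2 = (27 − 8) − 17 = 2, and the invariant factors of ∂_2 are all 1, so H_1 ≅ Z^2.
  H_2: rank ker ∂_2 − rank ∂_3 = (18 − 17) − 0 = 1, and there is no ∂_3, so H_2 ≅ Z.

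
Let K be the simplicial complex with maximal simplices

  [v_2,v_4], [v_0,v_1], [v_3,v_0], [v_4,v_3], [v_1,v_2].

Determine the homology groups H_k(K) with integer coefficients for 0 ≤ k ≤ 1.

H_0 ≅ Z,  H_1 ≅ Z.

Order the vertices as v_0 < v_1 < v_2 < v_3 < v_4. Listing each simplex with vertices in this order, K has dimension 1 with simplices:

  0-simplices (5): [v_0], [v_1], [v_2], [v_3], [v_4]
  1-simplices (5): [v_0,v_1], [v_0,v_3], [v_1,v_2], [v_2,v_4], [v_3,v_4]

so the chain groups are C_0 ≅ Z^5, C_1 ≅ Z^5.

∂_1: C_1 → C_0 is given by ∂[p,q] = [q] − [p].
As a 5×5 matrix over Z this has rank 4, with invariant factors (1,1,1,1).

Reading off H_k = ker ∂_k / im ∂_{k+1}:

  H_0: rank C_0 − rank ∂_1 = 5 − 4 = 1, and the invariant factors of ∂_1 are all 1, so H_0 ≅ Z.
  H_1: rank ker ∂_1 − rank ∂_2 = (5 − 4) − 0 = 1, and there is no ∂_2, so H_1 ≅ Z.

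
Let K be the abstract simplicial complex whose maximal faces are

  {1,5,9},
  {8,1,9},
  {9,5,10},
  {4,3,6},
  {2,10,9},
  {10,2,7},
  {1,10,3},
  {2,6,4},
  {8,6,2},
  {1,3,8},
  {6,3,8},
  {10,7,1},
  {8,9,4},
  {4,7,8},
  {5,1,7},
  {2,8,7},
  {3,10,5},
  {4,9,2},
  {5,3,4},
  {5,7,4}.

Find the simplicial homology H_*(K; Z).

Fix the vertex order 1 < 2 < 3 < 4 < 5 < 6 < 7 < 8 < 9 < 10 and write every simplex with vertices in increasing order. Then dim K = 2 and the simplices of K are:

  0-simplices (10): [1], [2], [3], [4], [5], [6], [7], [8], [9], [10]
  1-simplices (30): (30 of them)
  2-simplices (20): (20 of them)

Hence C_0 ≅ Z^10, C_1 ≅ Z^30, C_2 ≅ Z^20.

The boundary map ∂_1: C_1 → C_0 is given by ∂[p,q] = [q] − [p]. For instance
  ∂[2,7] = [7] − [2].
The 10×30 boundary matrix has rank 9 and Smith normal form diag(1,1,1,1,1,1,1,1,1).

Boundary ∂_2: C_2 → C_1 maps a triangle to the signed sum of its edges. For instance
  ∂[1,8,9] = [8,9] − [1,9] + [1,8],
  ∂[3,5,10] = [5,10] − [3,10] + [3,5].
This gives a 30×20 integer matrix of rank 20; reducing to Smith normal form yields diagonal entries (1,1,1,1,1,1,1,1,1,1,1,1,1,1,1,1,1,1,1,2).

Now H_k = ker ∂_k / im ∂_{k+1}, so:

  H_0: rank C_0 − rank ∂_1 = 10 − 9 = 1, and the invariant factors of ∂_1 are all 1, so H_0 = Z.
  H_1: rank ker ∂_1 − rank ∂_2 = (30 − 9) − 20 = 1, and ∂_2 has invariant factor 2 > 1, so H_1 = Z ⊕ Z/2Z.
  H_2: rank ker ∂_2 − rank ∂_3 = (20 − 20) − 0 = 0, and there is no ∂_3, so H_2 = 0.

As a check, the Euler characteristic is 10 − 30 + 20 = 0, which agrees with 1 − 1 + 0 = 0.
(K is a triangulation of the Klein bottle.)

H_0 = Z,  H_1 = Z ⊕ Z/2Z,  H_2 = 0.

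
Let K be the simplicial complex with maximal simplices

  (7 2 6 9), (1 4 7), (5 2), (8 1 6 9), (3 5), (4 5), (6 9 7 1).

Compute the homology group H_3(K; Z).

We work with the vertex ordering 1 < 2 < 3 < 4 < 5 < 6 < 7 < 8 < 9. The simplices of K, each written with vertices in increasing order, are:

  0-simplices (9): [1], [2], [3], [4], [5], [6], [7], [8], [9]
  1-simplices (17): [1,4], [1,6], [1,7], [1,8], [1,9], [2,5], [2,6], [2,7], [2,9], [3,5], [4,5], [4,7], [6,7], [6,8], [6,9], [7,9], [8,9]
  2-simplices (11): [1,4,7], [1,6,7], [1,6,8], [1,6,9], [1,7,9], [1,8,9], [2,6,7], [2,6,9], [2,7,9], [6,7,9], [6,8,9]
  3-simplices (3): [1,6,7,9], [1,6,8,9], [2,6,7,9]

so the chain groups are C_0 ≅ Z^9, C_1 ≅ Z^17, C_2 ≅ Z^11, C_3 ≅ Z^3.

The boundary map ∂_1: C_1 → C_0 sends each edge [p,q] (with p < q) to q − p. For instance
  ∂[8,9] = [9] − [8].
As a 9×17 matrix over Z this has rank 8, with invariant factors (1,1,1,1,1,1,1,1).

Boundary ∂_2: C_2 → C_1 acts by ∂[p,q,r] = [q,r] − [p,r] + [p,q]. For instance
  ∂[6,8,9] = [8,9] − [6,9] + [6,8],
  ∂[1,8,9] = [8,9] − [1,9] + [1,8].
The 17×11 boundary matrix has rank 8 and Smith normal form diag(1,1,1,1,1,1,1,1).

The boundary map ∂_3: C_3 → C_2 sends each 3-simplex σ to the alternating sum Σ_i (−1)^i (σ with its i-th vertex removed). For instance
  ∂[1,6,7,9] = [6,7,9] − [1,7,9] + [1,6,9] − [1,6,7],
  ∂[1,6,8,9] = [6,8,9] − [1,8,9] + [1,6,9] − [1,6,8].
The resulting 11×3 matrix has rank 3, and its Smith normal form has invariant factors (1,1,1).

Now H_k = ker ∂_k / im ∂_{k+1}, so:

  H_3: rank ker ∂_3 − rank ∂_4 = (3 − 3) − 0 = 0, and there is no ∂_4, so H_3 = 0.

H_3 = 0.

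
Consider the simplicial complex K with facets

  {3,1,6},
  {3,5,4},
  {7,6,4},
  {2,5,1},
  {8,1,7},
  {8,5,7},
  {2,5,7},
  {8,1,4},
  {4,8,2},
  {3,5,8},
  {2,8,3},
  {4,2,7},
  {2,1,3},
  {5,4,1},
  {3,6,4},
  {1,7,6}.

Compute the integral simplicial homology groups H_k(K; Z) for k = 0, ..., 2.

H_0 ≅ Z,  H_1 ≅ Z^2,  H_2 ≅ Z.

Fix the vertex order 1 < 2 < 3 < 4 < 5 < 6 < 7 < 8 and write every simplex with vertices in increasing order. Then dim K = 2 and the simplices of K are:

  0-simplices (8): [1], [2], [3], [4], [5], [6], [7], [8]
  1-simplices (24): (24 of them)
  2-simplices (16): [1,2,3], [1,2,5], [1,3,6], [1,4,5], [1,4,8], [1,6,7], [1,7,8], [2,3,8], [2,4,7], [2,4,8], [2,5,7], [3,4,5], [3,4,6], [3,5,8], [4,6,7], [5,7,8]

Hence C_0 ≅ Z^8, C_1 ≅ Z^24, C_2 ≅ Z^16.

Boundary ∂_1: C_1 → C_0 is given by ∂[p,q] = [q] − [p]. For instance
  ∂[1,8] = [8] − [1].
The resulting 8×24 matrix has rank 7, and its Smith normal form has invariant factors (1,1,1,1,1,1,1).

Boundary ∂_2: C_2 → C_1 sends each 2-simplex [p,q,r] to [q,r] − [p,r] + [p,q]. For instance
  ∂[2,4,7] = [4,7] − [2,7] + [2,4],
  ∂[3,4,5] = [4,5] − [3,5] + [3,4].
The 24×16 boundary matrix has rank 15 and Smith normal form diag(1,1,1,1,1,1,1,1,1,1,1,1,1,1,1).

Now H_k = ker ∂_k / im ∂_{k+1}, so:

  H_0: rank C_0 − rank ∂_1 = 8 − 7 = 1, and the invariant factors of ∂_1 are all 1, so H_0 ≅ Z.
  H_1: rank ker ∂_1 − rank ∂_2 = (24 − 7) − 15 = 2, and the invariant factors of ∂_2 are all 1, so H_1 ≅ Z^2.
  H_2: rank ker ∂_2 − rank ∂_3 = (16 − 15) − 0 = 1, and there is no ∂_3, so H_2 ≅ Z.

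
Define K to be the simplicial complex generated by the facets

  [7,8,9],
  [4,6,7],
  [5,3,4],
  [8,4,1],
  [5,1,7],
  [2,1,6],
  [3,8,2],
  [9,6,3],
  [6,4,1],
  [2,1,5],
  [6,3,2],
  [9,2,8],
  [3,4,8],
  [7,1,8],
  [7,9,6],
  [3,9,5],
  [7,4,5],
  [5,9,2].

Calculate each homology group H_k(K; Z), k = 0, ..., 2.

H_0 = Z,  H_1 = Z ⊕ Z/2Z,  H_2 = 0.

Fix the vertex order 1 < 2 < 3 < 4 < 5 < 6 < 7 < 8 < 9 and write every simplex with vertices in increasing order. Then dim K = 2 and the simplices of K are:

  0-simplices (9): [1], [2], [3], [4], [5], [6], [7], [8], [9]
  1-simplices (27): (27 of them)
  2-simplices (18): [1,2,5], [1,2,6], [1,4,6], [1,4,8], [1,5,7], [1,7,8], [2,3,6], [2,3,8], [2,5,9], [2,8,9], [3,4,5], [3,4,8], [3,5,9], [3,6,9], [4,5,7], [4,6,7], [6,7,9], [7,8,9]

Hence C_0 ≅ Z^9, C_1 ≅ Z^27, C_2 ≅ Z^18.

Boundary ∂_1: C_1 → C_0 sends each edge [p,q] (with p < q) to q − p. For instance
  ∂[3,5] = [5] − [3].
The 9×27 boundary matrix has rank 8 and Smith normal form diag(1,1,1,1,1,1,1,1).

Boundary ∂_2: C_2 → C_1 acts by ∂[p,q,r] = [q,r] − [p,r] + [p,q]. For instance
  ∂[1,2,6] = [2,6] − [1,6] + [1,2],
  ∂[2,3,6] = [3,6] − [2,6] + [2,3].
The 27×18 boundary matrix has rank 18 and Smith normal form diag(1,1,1,1,1,1,1,1,1,1,1,1,1,1,1,1,1,2).

Computing H_k = (kernel of ∂_k) / (image of ∂_{k+1}):

  H_0: rank C_0 − rank ∂_1 = 9 − 8 = 1, and the invariant factors of ∂_1 are all 1, so H_0 ≅ Z.
  H_1: rank ker ∂_1 − rank ∂_2 = (27 − 8) − 18 = 1, and ∂_2 has invariant factor 2 > 1, so H_1 ≅ Z ⊕ Z/2Z.
  H_2: rank ker ∂_2 − rank ∂_3 = (18 − 18) − 0 = 0, and there is no ∂_3, so H_2 ≅ 0.

(K is a triangulation of the Klein bottle.)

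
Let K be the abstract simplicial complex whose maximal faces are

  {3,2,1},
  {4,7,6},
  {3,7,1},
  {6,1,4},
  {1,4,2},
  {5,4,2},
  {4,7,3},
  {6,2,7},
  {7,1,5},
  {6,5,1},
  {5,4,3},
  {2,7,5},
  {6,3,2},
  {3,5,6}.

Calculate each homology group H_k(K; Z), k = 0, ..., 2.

Fix the vertex order 1 < 2 < 3 < 4 < 5 < 6 < 7 and write every simplex with vertices in increasing order. Then dim K = 2 and the simplices of K are:

  0-simplices (7): [1], [2], [3], [4], [5], [6], [7]
  1-simplices (21): [1,2], [1,3], [1,4], [1,5], [1,6], [1,7], [2,3], [2,4], [2,5], [2,6], [2,7], [3,4], [3,5], [3,6], [3,7], [4,5], [4,6], [4,7], [5,6], [5,7], [6,7]
  2-simplices (14): [1,2,3], [1,2,4], [1,3,7], [1,4,6], [1,5,6], [1,5,7], [2,3,6], [2,4,5], [2,5,7], [2,6,7], [3,4,5], [3,4,7], [3,5,6], [4,6,7]

Hence C_0 ≅ Z^7, C_1 ≅ Z^21, C_2 ≅ Z^14.

The boundary map ∂_1: C_1 → C_0 maps an edge to its endpoints' difference, ∂[p,q] = q − p.
The resulting 7×21 matrix has rank 6, and its Smith normal form has invariant factors (1,1,1,1,1,1).

Boundary ∂_2: C_2 → C_1 acts by ∂[p,q,r] = [q,r] − [p,r] + [p,q]. For instance
  ∂[2,6,7] = [6,7] − [2,7] + [2,6],
  ∂[4,6,7] = [6,7] − [4,7] + [4,6].
This gives a 21×14 integer matrix of rank 13; reducing to Smith normal form yields diagonal entries (1,1,1,1,1,1,1,1,1,1,1,1,1).

Reading off H_k = ker ∂_k / im ∂_{k+1}:

  H_0: rank C_0 − rank ∂_1 = 7 − 6 = 1, and the invariant factors of ∂_1 are all 1, so H_0 ≅ Z.
  H_1: rank ker ∂_1 − rank ∂_2 = (21 − 6) − 13 = 2, and the invariant factors of ∂_2 are all 1, so H_1 ≅ Z^2.
  H_2: rank ker ∂_2 − rank ∂_3 = (14 − 13) − 0 = 1, and there is no ∂_3, so H_2 ≅ Z.

H_0 = Z,  H_1 = Z^2,  H_2 = Z.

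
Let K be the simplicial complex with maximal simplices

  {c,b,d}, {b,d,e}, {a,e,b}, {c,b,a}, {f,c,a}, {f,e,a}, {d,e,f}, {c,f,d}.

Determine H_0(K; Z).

H_0 ≅ Z.

Fix the vertex order a < b < c < d < e < f and write every simplex with vertices in increasing order. Then dim K = 2 and the simplices of K are:

  0-simplices (6): a, b, c, d, e, f
  1-simplices (12): ab, ac, ae, af, bc, bd, be, cd, cf, de, df, ef
  2-simplices (8): abc, abe, acf, aef, bcd, bde, cdf, def

giving chain groups C_0 ≅ Z^6, C_1 ≅ Z^12, C_2 ≅ Z^8.

The boundary map ∂_1: C_1 → C_0 is given by ∂[p,q] = [q] − [p].
This gives a 6×12 integer matrix of rank 5; reducing to Smith normal form yields diagonal entries (1,1,1,1,1).

The boundary map ∂_2: C_2 → C_1 acts by ∂[p,q,r] = [q,r] − [p,r] + [p,q]. For instance
  ∂aef = ef − af + ae,
  ∂bcd = cd − bd + bc.
The resulting 12×8 matrix has rank 7, and its Smith normal form has invariant factors (1,1,1,1,1,1,1).

From H_k ≅ ker(∂_k) / im(∂_{k+1}) we obtain:

  H_0: rank C_0 − rank ∂_1 = 6 − 5 = 1, and the invariant factors of ∂_1 are all 1, so H_0 = Z.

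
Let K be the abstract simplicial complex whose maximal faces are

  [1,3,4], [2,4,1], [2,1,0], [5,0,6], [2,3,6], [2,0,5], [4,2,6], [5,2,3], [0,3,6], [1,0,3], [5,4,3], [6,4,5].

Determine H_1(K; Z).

Take the total order 0 < 1 < 2 < 3 < 4 < 5 < 6 on the vertex set. Then K (dimension 2) consists of the simplices:

  0-simplices (7): [0], [1], [2], [3], [4], [5], [6]
  1-simplices (18): [0,1], [0,2], [0,3], [0,5], [0,6], [1,2], [1,3], [1,4], [2,3], [2,4], [2,5], [2,6], [3,4], [3,5], [3,6], [4,5], [4,6], [5,6]
  2-simplices (12): [0,1,2], [0,1,3], [0,2,5], [0,3,6], [0,5,6], [1,2,4], [1,3,4], [2,3,5], [2,3,6], [2,4,6], [3,4,5], [4,5,6]

so the chain groups are C_0 ≅ Z^7, C_1 ≅ Z^18, C_2 ≅ Z^12.

The boundary map ∂_1: C_1 → C_0 sends each edge [p,q] (with p < q) to q − p.
The resulting 7×18 matrix has rank 6, and its Smith normal form has invariant factors (1,1,1,1,1,1).

Boundary ∂_2: C_2 → C_1 sends each 2-simplex [p,q,r] to [q,r] − [p,r] + [p,q]. For instance
  ∂[1,3,4] = [3,4] − [1,4] + [1,3],
  ∂[2,4,6] = [4,6] − [2,6] + [2,4].
The 18×12 boundary matrix has rank 12 and Smith normal form diag(1,1,1,1,1,1,1,1,1,1,1,2).

Now H_k = ker ∂_k / im ∂_{k+1}, so:

  H_1: rank ker ∂_1 − rank ∂_2 = (18 − 6) − 12 = 0, and ∂_2 has invariant factor 2 > 1, so H_1 ≅ Z/2.

(K is a triangulation of the real projective plane RP^2.)

H_1 = Z/2.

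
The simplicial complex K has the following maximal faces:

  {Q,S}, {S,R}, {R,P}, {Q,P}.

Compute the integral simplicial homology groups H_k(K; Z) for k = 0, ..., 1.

H_0 = Z,  H_1 = Z.

K has 4 vertices, 4 edges.
rank ∂_0 = 0, rank ∂_1 = 3 ⇒ b_0 = 4 − 0 − 3 = 1; all invariant factors of ∂_1 are 1 so no torsion. So H_0 ≅ Z.
rank ∂_1 = 3, rank ∂_2 = 0 ⇒ b_1 = 4 − 3 − 0 = 1. So H_1 ≅ Z.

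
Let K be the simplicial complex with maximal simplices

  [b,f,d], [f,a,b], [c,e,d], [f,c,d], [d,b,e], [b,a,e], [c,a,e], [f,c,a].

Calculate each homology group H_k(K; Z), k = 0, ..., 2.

K has 6 vertices, 12 edges, 8 triangles.
rank ∂_0 = 0, rank ∂_1 = 5 ⇒ b_0 = 6 − 0 − 5 = 1; all invariant factors of ∂_1 are 1 so no torsion. So H_0 = Z.
rank ∂_1 = 5, rank ∂_2 = 7 ⇒ b_1 = 12 − 5 − 7 = 0; all invariant factors of ∂_2 are 1 so no torsion. So H_1 = 0.
rank ∂_2 = 7, rank ∂_3 = 0 ⇒ b_2 = 8 − 7 − 0 = 1. So H_2 = Z.

H_0 = Z,  H_1 = 0,  H_2 = Z.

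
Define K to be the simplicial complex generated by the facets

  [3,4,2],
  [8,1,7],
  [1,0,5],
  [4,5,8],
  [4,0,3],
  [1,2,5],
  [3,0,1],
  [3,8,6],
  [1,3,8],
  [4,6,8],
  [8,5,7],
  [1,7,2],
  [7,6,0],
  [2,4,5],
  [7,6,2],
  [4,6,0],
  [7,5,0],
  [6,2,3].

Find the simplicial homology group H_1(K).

H_1 ≅ Z ⊕ Z/2Z.

Order the vertices as 0 < 1 < 2 < 3 < 4 < 5 < 6 < 7 < 8. Listing each simplex with vertices in this order, K has dimension 2 with simplices:

  0-simplices (9): [0], [1], [2], [3], [4], [5], [6], [7], [8]
  1-simplices (27): (27 of them)
  2-simplices (18): [0,1,3], [0,1,5], [0,3,4], [0,4,6], [0,5,7], [0,6,7], [1,2,5], [1,2,7], [1,3,8], [1,7,8], [2,3,4], [2,3,6], [2,4,5], [2,6,7], [3,6,8], [4,5,8], [4,6,8], [5,7,8]

Hence C_0 ≅ Z^9, C_1 ≅ Z^27, C_2 ≅ Z^18.

∂_1: C_1 → C_0 maps an edge to its endpoints' difference, ∂[p,q] = q − p. For instance
  ∂[1,5] = [5] − [1].
This gives a 9×27 integer matrix of rank 8; reducing to Smith normal form yields diagonal entries (1,1,1,1,1,1,1,1).

∂_2: C_2 → C_1 maps a triangle to the signed sum of its edges. For instance
  ∂[1,7,8] = [7,8] − [1,8] + [1,7],
  ∂[4,5,8] = [5,8] − [4,8] + [4,5].
The resulting 27×18 matrix has rank 18, and its Smith normal form has invariant factors (1,1,1,1,1,1,1,1,1,1,1,1,1,1,1,1,1,2).

Now H_k = ker ∂_k / im ∂_{k+1}, so:

  H_1: rank ker ∂_1 − rank ∂_2 = (27 − 8) − 18 = 1, and ∂_2 has invariant factor 2 > 1, so H_1 ≅ Z ⊕ Z/2Z.

(K is a triangulation of the Klein bottle.)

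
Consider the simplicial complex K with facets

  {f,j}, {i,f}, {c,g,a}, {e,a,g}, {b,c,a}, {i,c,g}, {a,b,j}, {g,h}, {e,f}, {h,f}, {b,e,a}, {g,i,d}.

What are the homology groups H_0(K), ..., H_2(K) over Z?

H_0 ≅ Z,  H_1 ≅ Z^3,  H_2 = 0.

We work with the vertex ordering a < b < c < d < e < f < g < h < i < j. The simplices of K, each written with vertices in increasing order, are:

  0-simplices (10): a, b, c, d, e, f, g, h, i, j
  1-simplices (19): ab, ac, ae, ag, aj, bc, be, bj, cg, ci, dg, di, ef, eg, fh, fi, fj, gh, gi
  2-simplices (7): abc, abe, abj, acg, aeg, cgi, dgi

so the chain groups are C_0 ≅ Z^10, C_1 ≅ Z^19, C_2 ≅ Z^7.

Boundary ∂_1: C_1 → C_0 is given by ∂[p,q] = [q] − [p]. For instance
  ∂aj = j − a.
As a 10×19 matrix over Z this has rank 9, with invariant factors (1,1,1,1,1,1,1,1,1).

The boundary map ∂_2: C_2 → C_1 maps a triangle to the signed sum of its edges. For instance
  ∂dgi = gi − di + dg,
  ∂abe = be − ae + ab.
The resulting 19×7 matrix has rank 7, and its Smith normal form has invariant factors (1,1,1,1,1,1,1).

From H_k ≅ ker(∂_k) / im(∂_{k+1}) we obtain:

  H_0: rank C_0 − rank ∂_1 = 10 − 9 = 1, and the invariant factors of ∂_1 are all 1, so H_0 = Z.
  H_1: rank ker ∂_1 − rank ∂_2 = (19 − 9) − 7 = 3, and the invariant factors of ∂_2 are all 1, so H_1 = Z^3.
  H_2: rank ker ∂_2 − rank ∂_3 = (7 − 7) − 0 = 0, and there is no ∂_3, so H_2 = 0.

As a check, the Euler characteristic is 10 − 19 + 7 = -2, which agrees with 1 − 3 + 0 = -2.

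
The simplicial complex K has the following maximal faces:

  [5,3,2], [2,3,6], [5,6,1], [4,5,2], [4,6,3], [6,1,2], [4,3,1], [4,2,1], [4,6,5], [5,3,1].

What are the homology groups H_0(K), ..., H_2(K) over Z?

Order the vertices as 1 < 2 < 3 < 4 < 5 < 6. Listing each simplex with vertices in this order, K has dimension 2 with simplices:

  0-simplices (6): [1], [2], [3], [4], [5], [6]
  1-simplices (15): [1,2], [1,3], [1,4], [1,5], [1,6], [2,3], [2,4], [2,5], [2,6], [3,4], [3,5], [3,6], [4,5], [4,6], [5,6]
  2-simplices (10): [1,2,4], [1,2,6], [1,3,4], [1,3,5], [1,5,6], [2,3,5], [2,3,6], [2,4,5], [3,4,6], [4,5,6]

so the chain groups are C_0 ≅ Z^6, C_1 ≅ Z^15, C_2 ≅ Z^10.

∂_1: C_1 → C_0 sends each edge [p,q] (with p < q) to q − p.
As a 6×15 matrix over Z this has rank 5, with invariant factors (1,1,1,1,1).

∂_2: C_2 → C_1 acts by ∂[p,q,r] = [q,r] − [p,r] + [p,q]. For instance
  ∂[1,2,4] = [2,4] − [1,4] + [1,2],
  ∂[1,3,4] = [3,4] − [1,4] + [1,3].
As a 15×10 matrix over Z this has rank 10, with invariant factors (1,1,1,1,1,1,1,1,1,2).

Now H_k = ker ∂_k / im ∂_{k+1}, so:

  H_0: rank C_0 − rank ∂_1 = 6 − 5 = 1, and the invariant factors of ∂_1 are all 1, so H_0 ≅ Z.
  H_1: rank ker ∂_1 − rank ∂_2 = (15 − 5) − 10 = 0, and ∂_2 has invariant factor 2 > 1, so H_1 ≅ Z_2.
  H_2: rank ker ∂_2 − rank ∂_3 = (10 − 10) − 0 = 0, and there is no ∂_3, so H_2 ≅ 0.

As a check, the Euler characteristic is 6 − 15 + 10 = 1, which agrees with 1 − 0 + 0 = 1.

H_0 = Z,  H_1 = Z_2,  H_2 = 0.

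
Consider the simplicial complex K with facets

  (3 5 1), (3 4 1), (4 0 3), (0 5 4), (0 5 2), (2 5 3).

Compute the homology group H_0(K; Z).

H_0 = Z.

Take the total order 0 < 1 < 2 < 3 < 4 < 5 on the vertex set. Then K (dimension 2) consists of the simplices:

  0-simplices (6): [0], [1], [2], [3], [4], [5]
  1-simplices (12): [0,2], [0,3], [0,4], [0,5], [1,3], [1,4], [1,5], [2,3], [2,5], [3,4], [3,5], [4,5]
  2-simplices (6): [0,2,5], [0,3,4], [0,4,5], [1,3,4], [1,3,5], [2,3,5]

giving chain groups C_0 ≅ Z^6, C_1 ≅ Z^12, C_2 ≅ Z^6.

∂_1: C_1 → C_0 sends each edge [p,q] (with p < q) to q − p.
The 6×12 boundary matrix has rank 5 and Smith normal form diag(1,1,1,1,1).

∂_2: C_2 → C_1 maps a triangle to the signed sum of its edges. For instance
  ∂[0,4,5] = [4,5] − [0,5] + [0,4],
  ∂[0,3,4] = [3,4] − [0,4] + [0,3].
This gives a 12×6 integer matrix of rank 6; reducing to Smith normal form yields diagonal entries (1,1,1,1,1,1).

Reading off H_k = ker ∂_k / im ∂_{k+1}:

  H_0: rank C_0 − rank ∂_1 = 6 − 5 = 1, and the invariant factors of ∂_1 are all 1, so H_0 ≅ Z.

(K is a triangulation of the cylinder S^1 x I.)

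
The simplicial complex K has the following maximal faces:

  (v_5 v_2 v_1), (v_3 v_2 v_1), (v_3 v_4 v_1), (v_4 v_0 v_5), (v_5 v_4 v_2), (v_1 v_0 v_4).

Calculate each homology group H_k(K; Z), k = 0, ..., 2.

H_0 = Z,  H_1 = Z,  H_2 = 0.

Take the total order v_0 < v_1 < v_2 < v_3 < v_4 < v_5 on the vertex set. Then K (dimension 2) consists of the simplices:

  0-simplices (6): [v_0], [v_1], [v_2], [v_3], [v_4], [v_5]
  1-simplices (12): [v_0,v_1], [v_0,v_4], [v_0,v_5], [v_1,v_2], [v_1,v_3], [v_1,v_4], [v_1,v_5], [v_2,v_3], [v_2,v_4], [v_2,v_5], [v_3,v_4], [v_4,v_5]
  2-simplices (6): [v_0,v_1,v_4], [v_0,v_4,v_5], [v_1,v_2,v_3], [v_1,v_2,v_5], [v_1,v_3,v_4], [v_2,v_4,v_5]

so the chain groups are C_0 ≅ Z^6, C_1 ≅ Z^12, C_2 ≅ Z^6.

∂_1: C_1 → C_0 is given by ∂[p,q] = [q] − [p]. For instance
  ∂[v_2,v_3] = [v_3] − [v_2].
This gives a 6×12 integer matrix of rank 5; reducing to Smith normal form yields diagonal entries (1,1,1,1,1).

The boundary map ∂_2: C_2 → C_1 maps a triangle to the signed sum of its edges. For instance
  ∂[v_0,v_4,v_5] = [v_4,v_5] − [v_0,v_5] + [v_0,v_4],
  ∂[v_0,v_1,v_4] = [v_1,v_4] − [v_0,v_4] + [v_0,v_1].
The resulting 12×6 matrix has rank 6, and its Smith normal form has invariant factors (1,1,1,1,1,1).

From H_k ≅ ker(∂_k) / im(∂_{k+1}) we obtain:

  H_0: rank C_0 − rank ∂_1 = 6 − 5 = 1, and the invariant factors of ∂_1 are all 1, so H_0 ≅ Z.
  H_1: rank ker ∂_1 − rank ∂_2 = (12 − 5) − 6 = 1, and the invariant factors of ∂_2 are all 1, so H_1 ≅ Z.
  H_2: rank ker ∂_2 − rank ∂_3 = (6 − 6) − 0 = 0, and there is no ∂_3, so H_2 ≅ 0.

As a check, the Euler characteristic is 6 − 12 + 6 = 0, which agrees with 1 − 1 + 0 = 0.
(K is a triangulation of the cylinder S^1 x I.)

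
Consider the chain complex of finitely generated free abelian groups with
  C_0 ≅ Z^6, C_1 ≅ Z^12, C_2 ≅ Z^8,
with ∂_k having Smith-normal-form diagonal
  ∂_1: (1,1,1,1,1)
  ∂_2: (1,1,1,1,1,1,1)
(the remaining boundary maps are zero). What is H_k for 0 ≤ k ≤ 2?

H_0: b_0 = 6 − 0 − 5 = 1; torsion from ∂_1 factors > 1: none. So H_0 ≅ Z.
H_1: b_1 = 12 − 5 − 7 = 0; torsion from ∂_2 factors > 1: none. So H_1 ≅ 0.
H_2: b_2 = 8 − 7 − 0 = 1; torsion from ∂_3 factors > 1: none. So H_2 ≅ Z.

H_0 ≅ Z,  H_1 = 0,  H_2 ≅ Z.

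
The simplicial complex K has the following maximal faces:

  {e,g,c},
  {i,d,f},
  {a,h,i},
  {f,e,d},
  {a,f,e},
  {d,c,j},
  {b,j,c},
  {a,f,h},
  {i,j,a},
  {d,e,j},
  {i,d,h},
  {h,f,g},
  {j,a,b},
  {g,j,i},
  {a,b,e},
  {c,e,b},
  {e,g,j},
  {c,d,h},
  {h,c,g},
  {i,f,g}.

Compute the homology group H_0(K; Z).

H_0 ≅ Z.

Take the total order a < b < c < d < e < f < g < h < i < j on the vertex set. Then K (dimension 2) consists of the simplices:

  0-simplices (10): a, b, c, d, e, f, g, h, i, j
  1-simplices (30): ab, ae, af, ah, ai, aj, bc, be, bj, cd, ce, cg, ch, cj, de, df, dh, di, dj, ef, eg, ej, fg, fh, fi, gh, gi, gj, hi, ij
  2-simplices (20): abe, abj, aef, afh, ahi, aij, bce, bcj, cdh, cdj, ceg, cgh, def, dej, dfi, dhi, egj, fgh, fgi, gij

Hence C_0 ≅ Z^10, C_1 ≅ Z^30, C_2 ≅ Z^20.

∂_1: C_1 → C_0 sends each edge [p,q] (with p < q) to q − p.
The 10×30 boundary matrix has rank 9 and Smith normal form diag(1,1,1,1,1,1,1,1,1).

Boundary ∂_2: C_2 → C_1 acts by ∂[p,q,r] = [q,r] − [p,r] + [p,q]. For instance
  ∂cdj = dj − cj + cd,
  ∂dfi = fi − di + df.
The resulting 30×20 matrix has rank 20, and its Smith normal form has invariant factors (1,1,1,1,1,1,1,1,1,1,1,1,1,1,1,1,1,1,1,2).

Computing H_k = (kernel of ∂_k) / (image of ∂_{k+1}):

  H_0: rank C_0 − rank ∂_1 = 10 − 9 = 1, and the invariant factors of ∂_1 are all 1, so H_0 = Z.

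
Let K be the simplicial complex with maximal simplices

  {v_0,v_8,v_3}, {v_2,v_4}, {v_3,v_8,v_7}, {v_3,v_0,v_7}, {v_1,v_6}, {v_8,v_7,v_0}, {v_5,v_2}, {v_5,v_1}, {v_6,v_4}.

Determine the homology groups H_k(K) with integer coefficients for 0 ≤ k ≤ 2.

Take the total order v_0 < v_1 < v_2 < v_3 < v_4 < v_5 < v_6 < v_7 < v_8 on the vertex set. Then K (dimension 2) consists of the simplices:

  0-simplices (9): [v_0], [v_1], [v_2], [v_3], [v_4], [v_5], [v_6], [v_7], [v_8]
  1-simplices (11): [v_0,v_3], [v_0,v_7], [v_0,v_8], [v_1,v_5], [v_1,v_6], [v_2,v_4], [v_2,v_5], [v_3,v_7], [v_3,v_8], [v_4,v_6], [v_7,v_8]
  2-simplices (4): [v_0,v_3,v_7], [v_0,v_3,v_8], [v_0,v_7,v_8], [v_3,v_7,v_8]

so the chain groups are C_0 ≅ Z^9, C_1 ≅ Z^11, C_2 ≅ Z^4.

Boundary ∂_1: C_1 → C_0 maps an edge to its endpoints' difference, ∂[p,q] = q − p. For instance
  ∂[v_2,v_5] = [v_5] − [v_2].
This gives a 9×11 integer matrix of rank 7; reducing to Smith normal form yields diagonal entries (1,1,1,1,1,1,1).

The boundary map ∂_2: C_2 → C_1 maps a triangle to the signed sum of its edges. For instance
  ∂[v_0,v_7,v_8] = [v_7,v_8] − [v_0,v_8] + [v_0,v_7],
  ∂[v_0,v_3,v_8] = [v_3,v_8] − [v_0,v_8] + [v_0,v_3].
The resulting 11×4 matrix has rank 3, and its Smith normal form has invariant factors (1,1,1).

Now H_k = ker ∂_k / im ∂_{k+1}, so:

  H_0: rank C_0 − rank ∂_1 = 9 − 7 = 2, and the invariant factors of ∂_1 are all 1, so H_0 ≅ Z^2.
  H_1: rank ker ∂_1 − rank ∂_2 = (11 − 7) − 3 = 1, and the invariant factors of ∂_2 are all 1, so H_1 ≅ Z.
  H_2: rank ker ∂_2 − rank ∂_3 = (4 − 3) − 0 = 1, and there is no ∂_3, so H_2 ≅ Z.

H_0 = Z^2,  H_1 = Z,  H_2 = Z.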